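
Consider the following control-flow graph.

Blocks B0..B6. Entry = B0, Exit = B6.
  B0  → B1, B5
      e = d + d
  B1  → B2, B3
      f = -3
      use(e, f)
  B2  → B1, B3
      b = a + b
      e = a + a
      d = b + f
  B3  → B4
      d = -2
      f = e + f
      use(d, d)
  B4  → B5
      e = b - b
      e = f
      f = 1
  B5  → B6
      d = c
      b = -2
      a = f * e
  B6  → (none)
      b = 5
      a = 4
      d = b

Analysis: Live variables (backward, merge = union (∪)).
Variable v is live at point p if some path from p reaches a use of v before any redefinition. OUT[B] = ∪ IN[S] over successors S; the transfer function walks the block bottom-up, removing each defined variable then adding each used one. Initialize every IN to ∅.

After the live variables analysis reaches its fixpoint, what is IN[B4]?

Answer: {b, c, f}

Derivation:
Converged values:
  B0:  IN={a, b, c, d, f}  OUT={a, b, c, e, f}
  B1:  IN={a, b, c, e}  OUT={a, b, c, e, f}
  B2:  IN={a, b, c, f}  OUT={a, b, c, e, f}
  B3:  IN={b, c, e, f}  OUT={b, c, f}
  B4:  IN={b, c, f}  OUT={c, e, f}
  B5:  IN={c, e, f}  OUT={}
  B6:  IN={}  OUT={}

Merge at B4: OUT[B4] = IN[B5] = {c, e, f}
Applying B4's transfer function to that OUT value gives IN[B4] (row B4 above).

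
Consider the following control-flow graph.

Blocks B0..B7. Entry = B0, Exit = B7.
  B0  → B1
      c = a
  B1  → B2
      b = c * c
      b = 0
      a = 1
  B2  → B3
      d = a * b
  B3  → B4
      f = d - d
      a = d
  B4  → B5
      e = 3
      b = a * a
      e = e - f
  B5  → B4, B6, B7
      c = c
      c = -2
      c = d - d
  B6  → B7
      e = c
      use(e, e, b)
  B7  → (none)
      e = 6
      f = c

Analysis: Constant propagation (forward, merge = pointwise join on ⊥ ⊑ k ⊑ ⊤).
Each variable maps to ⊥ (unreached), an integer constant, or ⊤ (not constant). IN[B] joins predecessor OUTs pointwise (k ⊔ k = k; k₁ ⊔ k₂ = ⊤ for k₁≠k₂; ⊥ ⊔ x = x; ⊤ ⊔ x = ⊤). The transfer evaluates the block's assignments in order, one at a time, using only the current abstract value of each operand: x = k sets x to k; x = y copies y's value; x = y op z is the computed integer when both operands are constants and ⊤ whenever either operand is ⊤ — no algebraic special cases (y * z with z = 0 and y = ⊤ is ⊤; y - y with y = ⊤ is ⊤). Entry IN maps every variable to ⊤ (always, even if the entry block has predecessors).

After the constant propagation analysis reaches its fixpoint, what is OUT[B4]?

Answer: {a: 0, b: 0, c: ⊤, d: 0, e: 3, f: 0}

Trace:
Per-block solution:
  B0:  IN=(all ⊤)  OUT=(all ⊤)
  B1:  IN=(all ⊤)  OUT={a:1, b:0; rest ⊤}
  B2:  IN={a:1, b:0; rest ⊤}  OUT={a:1, b:0, d:0; rest ⊤}
  B3:  IN={a:1, b:0, d:0; rest ⊤}  OUT={a:0, b:0, d:0, f:0; rest ⊤}
  B4:  IN={a:0, b:0, d:0, f:0; rest ⊤}  OUT={a:0, b:0, d:0, e:3, f:0; rest ⊤}
  B5:  IN={a:0, b:0, d:0, e:3, f:0; rest ⊤}  OUT={a:0, b:0, c:0, d:0, e:3, f:0; rest ⊤}
  B6:  IN={a:0, b:0, c:0, d:0, e:3, f:0; rest ⊤}  OUT={a:0, b:0, c:0, d:0, e:0, f:0; rest ⊤}
  B7:  IN={a:0, b:0, c:0, d:0, f:0; rest ⊤}  OUT={a:0, b:0, c:0, d:0, e:6, f:0; rest ⊤}

Merge at B4: IN[B4] = OUT[B3] ⊔ OUT[B5] = {a: 0, b: 0, c: ⊤, d: 0, e: ⊤, f: 0}
Applying B4's transfer function to that IN value gives OUT[B4] (row B4 above).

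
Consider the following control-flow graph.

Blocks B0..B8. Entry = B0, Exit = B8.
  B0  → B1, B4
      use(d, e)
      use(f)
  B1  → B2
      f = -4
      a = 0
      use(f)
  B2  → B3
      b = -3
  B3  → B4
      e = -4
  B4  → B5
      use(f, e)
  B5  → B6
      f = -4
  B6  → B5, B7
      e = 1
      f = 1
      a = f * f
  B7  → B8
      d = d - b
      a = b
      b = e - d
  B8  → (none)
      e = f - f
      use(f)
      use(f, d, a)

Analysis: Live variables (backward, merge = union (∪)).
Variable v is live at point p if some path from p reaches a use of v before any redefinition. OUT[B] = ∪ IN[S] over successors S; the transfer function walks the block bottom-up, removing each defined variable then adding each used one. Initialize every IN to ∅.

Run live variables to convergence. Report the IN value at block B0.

Answer: {b, d, e, f}

Working:
Converged values:
  B0:  IN={b, d, e, f}  OUT={b, d, e, f}
  B1:  IN={d}  OUT={d, f}
  B2:  IN={d, f}  OUT={b, d, f}
  B3:  IN={b, d, f}  OUT={b, d, e, f}
  B4:  IN={b, d, e, f}  OUT={b, d}
  B5:  IN={b, d}  OUT={b, d}
  B6:  IN={b, d}  OUT={b, d, e, f}
  B7:  IN={b, d, e, f}  OUT={a, d, f}
  B8:  IN={a, d, f}  OUT={}

Merge at B0: OUT[B0] = IN[B1] ⊔ IN[B4] = {b, d, e, f}
Applying B0's transfer function to that OUT value gives IN[B0] (row B0 above).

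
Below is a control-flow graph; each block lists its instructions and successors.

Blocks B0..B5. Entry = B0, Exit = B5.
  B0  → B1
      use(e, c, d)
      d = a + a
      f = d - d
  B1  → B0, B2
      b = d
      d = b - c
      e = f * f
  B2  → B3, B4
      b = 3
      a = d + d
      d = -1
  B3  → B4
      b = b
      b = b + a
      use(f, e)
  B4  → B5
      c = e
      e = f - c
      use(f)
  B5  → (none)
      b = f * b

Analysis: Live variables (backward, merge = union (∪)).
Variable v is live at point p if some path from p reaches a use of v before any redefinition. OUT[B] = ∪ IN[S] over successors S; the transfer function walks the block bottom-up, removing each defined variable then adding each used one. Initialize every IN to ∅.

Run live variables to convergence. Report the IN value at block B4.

Answer: {b, e, f}

Working:
Fixpoint table:
  B0: | IN={a, c, d, e} | OUT={a, c, d, f}
  B1: | IN={a, c, d, f} | OUT={a, c, d, e, f}
  B2: | IN={d, e, f} | OUT={a, b, e, f}
  B3: | IN={a, b, e, f} | OUT={b, e, f}
  B4: | IN={b, e, f} | OUT={b, f}
  B5: | IN={b, f} | OUT={}

Merge at B4: OUT[B4] = IN[B5] = {b, f}
Applying B4's transfer function to that OUT value gives IN[B4] (row B4 above).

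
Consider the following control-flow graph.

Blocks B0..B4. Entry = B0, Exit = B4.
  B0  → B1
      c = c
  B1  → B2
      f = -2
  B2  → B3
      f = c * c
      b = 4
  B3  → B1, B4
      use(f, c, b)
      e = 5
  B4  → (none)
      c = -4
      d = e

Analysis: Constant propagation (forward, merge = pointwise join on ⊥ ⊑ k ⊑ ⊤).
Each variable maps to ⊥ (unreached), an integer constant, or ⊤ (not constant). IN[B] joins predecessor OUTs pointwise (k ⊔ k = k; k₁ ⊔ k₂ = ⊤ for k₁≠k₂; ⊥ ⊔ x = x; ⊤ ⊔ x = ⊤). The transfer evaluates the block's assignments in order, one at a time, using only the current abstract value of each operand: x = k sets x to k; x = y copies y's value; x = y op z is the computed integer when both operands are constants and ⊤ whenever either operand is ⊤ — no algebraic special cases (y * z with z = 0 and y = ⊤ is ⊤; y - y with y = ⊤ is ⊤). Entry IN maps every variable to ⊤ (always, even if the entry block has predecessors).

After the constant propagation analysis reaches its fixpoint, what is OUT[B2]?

Fixpoint table:
  B0:  IN=(all ⊤)  OUT=(all ⊤)
  B1:  IN=(all ⊤)  OUT={f:-2; rest ⊤}
  B2:  IN={f:-2; rest ⊤}  OUT={b:4; rest ⊤}
  B3:  IN={b:4; rest ⊤}  OUT={b:4, e:5; rest ⊤}
  B4:  IN={b:4, e:5; rest ⊤}  OUT={b:4, c:-4, d:5, e:5; rest ⊤}

Merge at B2: IN[B2] = OUT[B1] = {a: ⊤, b: ⊤, c: ⊤, d: ⊤, e: ⊤, f: -2}
Applying B2's transfer function to that IN value gives OUT[B2] (row B2 above).

Answer: {a: ⊤, b: 4, c: ⊤, d: ⊤, e: ⊤, f: ⊤}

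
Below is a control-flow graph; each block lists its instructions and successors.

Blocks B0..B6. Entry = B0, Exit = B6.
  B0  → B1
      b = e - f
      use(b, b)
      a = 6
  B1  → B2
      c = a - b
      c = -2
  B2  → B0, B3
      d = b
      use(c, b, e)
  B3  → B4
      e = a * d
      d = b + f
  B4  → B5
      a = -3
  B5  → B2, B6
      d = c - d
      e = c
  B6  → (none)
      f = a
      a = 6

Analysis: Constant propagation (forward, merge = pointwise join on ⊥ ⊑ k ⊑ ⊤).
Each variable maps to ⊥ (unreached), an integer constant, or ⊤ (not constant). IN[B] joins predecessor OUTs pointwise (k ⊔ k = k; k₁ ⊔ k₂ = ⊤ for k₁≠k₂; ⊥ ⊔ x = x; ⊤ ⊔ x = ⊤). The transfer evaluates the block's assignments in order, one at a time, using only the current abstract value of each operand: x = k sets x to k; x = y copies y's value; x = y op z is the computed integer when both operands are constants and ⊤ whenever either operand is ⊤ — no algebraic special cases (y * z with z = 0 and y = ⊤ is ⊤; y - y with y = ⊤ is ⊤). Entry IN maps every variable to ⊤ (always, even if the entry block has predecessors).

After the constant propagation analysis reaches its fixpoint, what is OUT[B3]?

Answer: {a: ⊤, b: ⊤, c: -2, d: ⊤, e: ⊤, f: ⊤}

Trace:
Converged values:
  B0:   IN=(all ⊤)   OUT={a:6; rest ⊤}
  B1:   IN={a:6; rest ⊤}   OUT={a:6, c:-2; rest ⊤}
  B2:   IN={c:-2; rest ⊤}   OUT={c:-2; rest ⊤}
  B3:   IN={c:-2; rest ⊤}   OUT={c:-2; rest ⊤}
  B4:   IN={c:-2; rest ⊤}   OUT={a:-3, c:-2; rest ⊤}
  B5:   IN={a:-3, c:-2; rest ⊤}   OUT={a:-3, c:-2, e:-2; rest ⊤}
  B6:   IN={a:-3, c:-2, e:-2; rest ⊤}   OUT={a:6, c:-2, e:-2, f:-3; rest ⊤}

Merge at B3: IN[B3] = OUT[B2] = {a: ⊤, b: ⊤, c: -2, d: ⊤, e: ⊤, f: ⊤}
Applying B3's transfer function to that IN value gives OUT[B3] (row B3 above).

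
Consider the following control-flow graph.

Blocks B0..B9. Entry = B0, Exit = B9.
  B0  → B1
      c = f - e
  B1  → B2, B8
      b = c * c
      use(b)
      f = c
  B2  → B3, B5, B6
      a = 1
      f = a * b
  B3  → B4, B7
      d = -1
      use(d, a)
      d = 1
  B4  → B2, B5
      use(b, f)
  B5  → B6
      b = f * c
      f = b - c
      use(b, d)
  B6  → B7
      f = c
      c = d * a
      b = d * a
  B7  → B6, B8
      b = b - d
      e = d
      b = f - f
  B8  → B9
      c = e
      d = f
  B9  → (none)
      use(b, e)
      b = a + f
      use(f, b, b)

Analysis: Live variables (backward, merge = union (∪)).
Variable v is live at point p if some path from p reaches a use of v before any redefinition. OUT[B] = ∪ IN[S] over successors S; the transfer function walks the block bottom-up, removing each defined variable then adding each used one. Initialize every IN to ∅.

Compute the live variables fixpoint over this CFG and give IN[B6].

Answer: {a, c, d}

Working:
Converged values:
  B0: | IN={a, d, e, f} | OUT={a, c, d, e}
  B1: | IN={a, c, d, e} | OUT={a, b, c, d, e, f}
  B2: | IN={b, c, d} | OUT={a, b, c, d, f}
  B3: | IN={a, b, c, f} | OUT={a, b, c, d, f}
  B4: | IN={a, b, c, d, f} | OUT={a, b, c, d, f}
  B5: | IN={a, c, d, f} | OUT={a, c, d}
  B6: | IN={a, c, d} | OUT={a, b, c, d, f}
  B7: | IN={a, b, c, d, f} | OUT={a, b, c, d, e, f}
  B8: | IN={a, b, e, f} | OUT={a, b, e, f}
  B9: | IN={a, b, e, f} | OUT={}

Merge at B6: OUT[B6] = IN[B7] = {a, b, c, d, f}
Applying B6's transfer function to that OUT value gives IN[B6] (row B6 above).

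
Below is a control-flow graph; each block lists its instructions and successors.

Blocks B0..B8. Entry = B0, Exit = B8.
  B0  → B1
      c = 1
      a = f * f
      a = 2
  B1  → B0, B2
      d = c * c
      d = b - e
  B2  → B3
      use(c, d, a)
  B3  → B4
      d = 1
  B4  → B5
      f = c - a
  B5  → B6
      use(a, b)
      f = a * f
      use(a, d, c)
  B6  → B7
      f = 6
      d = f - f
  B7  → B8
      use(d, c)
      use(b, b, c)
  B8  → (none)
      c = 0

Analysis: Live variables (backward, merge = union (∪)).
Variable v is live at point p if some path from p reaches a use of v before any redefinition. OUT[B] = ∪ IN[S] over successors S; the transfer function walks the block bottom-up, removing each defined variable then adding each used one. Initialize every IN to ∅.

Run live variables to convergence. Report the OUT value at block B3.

Answer: {a, b, c, d}

Derivation:
Per-block solution:
  B0:  IN={b, e, f}  OUT={a, b, c, e, f}
  B1:  IN={a, b, c, e, f}  OUT={a, b, c, d, e, f}
  B2:  IN={a, b, c, d}  OUT={a, b, c}
  B3:  IN={a, b, c}  OUT={a, b, c, d}
  B4:  IN={a, b, c, d}  OUT={a, b, c, d, f}
  B5:  IN={a, b, c, d, f}  OUT={b, c}
  B6:  IN={b, c}  OUT={b, c, d}
  B7:  IN={b, c, d}  OUT={}
  B8:  IN={}  OUT={}

Merge at B3: OUT[B3] = IN[B4] = {a, b, c, d}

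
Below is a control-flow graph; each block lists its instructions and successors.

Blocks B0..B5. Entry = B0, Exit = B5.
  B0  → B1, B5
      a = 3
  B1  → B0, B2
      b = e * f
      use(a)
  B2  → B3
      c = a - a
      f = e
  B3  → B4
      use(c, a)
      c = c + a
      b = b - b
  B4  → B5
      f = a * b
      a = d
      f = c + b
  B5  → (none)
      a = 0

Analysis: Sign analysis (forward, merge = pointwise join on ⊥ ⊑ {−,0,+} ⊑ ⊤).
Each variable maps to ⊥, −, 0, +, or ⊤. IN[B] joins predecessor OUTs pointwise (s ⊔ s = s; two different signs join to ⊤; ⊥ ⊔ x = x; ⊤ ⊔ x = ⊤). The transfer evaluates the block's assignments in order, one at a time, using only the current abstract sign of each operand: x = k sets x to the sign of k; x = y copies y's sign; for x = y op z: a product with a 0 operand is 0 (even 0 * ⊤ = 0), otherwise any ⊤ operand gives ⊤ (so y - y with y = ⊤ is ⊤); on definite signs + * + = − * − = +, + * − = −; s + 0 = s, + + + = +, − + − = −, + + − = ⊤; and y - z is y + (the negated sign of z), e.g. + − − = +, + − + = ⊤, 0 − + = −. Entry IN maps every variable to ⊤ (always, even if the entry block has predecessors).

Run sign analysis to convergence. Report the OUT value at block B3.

Per-block solution:
  B0:  IN=(all ⊤)  OUT={a:+; rest ⊤}
  B1:  IN={a:+; rest ⊤}  OUT={a:+; rest ⊤}
  B2:  IN={a:+; rest ⊤}  OUT={a:+; rest ⊤}
  B3:  IN={a:+; rest ⊤}  OUT={a:+; rest ⊤}
  B4:  IN={a:+; rest ⊤}  OUT=(all ⊤)
  B5:  IN=(all ⊤)  OUT={a:0; rest ⊤}

Merge at B3: IN[B3] = OUT[B2] = {a: +, b: ⊤, c: ⊤, d: ⊤, e: ⊤, f: ⊤}
Applying B3's transfer function to that IN value gives OUT[B3] (row B3 above).

Answer: {a: +, b: ⊤, c: ⊤, d: ⊤, e: ⊤, f: ⊤}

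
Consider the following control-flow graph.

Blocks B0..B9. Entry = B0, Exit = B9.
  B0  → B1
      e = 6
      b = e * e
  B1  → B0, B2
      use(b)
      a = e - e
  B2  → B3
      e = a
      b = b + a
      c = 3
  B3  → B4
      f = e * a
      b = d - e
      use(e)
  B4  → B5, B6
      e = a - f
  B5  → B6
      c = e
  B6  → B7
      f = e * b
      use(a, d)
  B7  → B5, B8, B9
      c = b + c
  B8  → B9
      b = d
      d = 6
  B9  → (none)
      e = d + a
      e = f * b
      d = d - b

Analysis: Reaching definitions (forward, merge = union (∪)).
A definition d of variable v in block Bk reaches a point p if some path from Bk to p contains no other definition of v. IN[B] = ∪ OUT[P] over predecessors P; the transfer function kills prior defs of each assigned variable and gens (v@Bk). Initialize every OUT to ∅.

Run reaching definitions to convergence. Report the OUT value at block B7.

Answer: {a@B1, b@B3, c@B7, e@B4, f@B6}

Working:
Converged values:
  B0: | IN={a@B1, b@B0, e@B0} | OUT={a@B1, b@B0, e@B0}
  B1: | IN={a@B1, b@B0, e@B0} | OUT={a@B1, b@B0, e@B0}
  B2: | IN={a@B1, b@B0, e@B0} | OUT={a@B1, b@B2, c@B2, e@B2}
  B3: | IN={a@B1, b@B2, c@B2, e@B2} | OUT={a@B1, b@B3, c@B2, e@B2, f@B3}
  B4: | IN={a@B1, b@B3, c@B2, e@B2, f@B3} | OUT={a@B1, b@B3, c@B2, e@B4, f@B3}
  B5: | IN={a@B1, b@B3, c@B2, c@B7, e@B4, f@B3, f@B6} | OUT={a@B1, b@B3, c@B5, e@B4, f@B3, f@B6}
  B6: | IN={a@B1, b@B3, c@B2, c@B5, e@B4, f@B3, f@B6} | OUT={a@B1, b@B3, c@B2, c@B5, e@B4, f@B6}
  B7: | IN={a@B1, b@B3, c@B2, c@B5, e@B4, f@B6} | OUT={a@B1, b@B3, c@B7, e@B4, f@B6}
  B8: | IN={a@B1, b@B3, c@B7, e@B4, f@B6} | OUT={a@B1, b@B8, c@B7, d@B8, e@B4, f@B6}
  B9: | IN={a@B1, b@B3, b@B8, c@B7, d@B8, e@B4, f@B6} | OUT={a@B1, b@B3, b@B8, c@B7, d@B9, e@B9, f@B6}

Merge at B7: IN[B7] = OUT[B6] = {a@B1, b@B3, c@B2, c@B5, e@B4, f@B6}
Applying B7's transfer function to that IN value gives OUT[B7] (row B7 above).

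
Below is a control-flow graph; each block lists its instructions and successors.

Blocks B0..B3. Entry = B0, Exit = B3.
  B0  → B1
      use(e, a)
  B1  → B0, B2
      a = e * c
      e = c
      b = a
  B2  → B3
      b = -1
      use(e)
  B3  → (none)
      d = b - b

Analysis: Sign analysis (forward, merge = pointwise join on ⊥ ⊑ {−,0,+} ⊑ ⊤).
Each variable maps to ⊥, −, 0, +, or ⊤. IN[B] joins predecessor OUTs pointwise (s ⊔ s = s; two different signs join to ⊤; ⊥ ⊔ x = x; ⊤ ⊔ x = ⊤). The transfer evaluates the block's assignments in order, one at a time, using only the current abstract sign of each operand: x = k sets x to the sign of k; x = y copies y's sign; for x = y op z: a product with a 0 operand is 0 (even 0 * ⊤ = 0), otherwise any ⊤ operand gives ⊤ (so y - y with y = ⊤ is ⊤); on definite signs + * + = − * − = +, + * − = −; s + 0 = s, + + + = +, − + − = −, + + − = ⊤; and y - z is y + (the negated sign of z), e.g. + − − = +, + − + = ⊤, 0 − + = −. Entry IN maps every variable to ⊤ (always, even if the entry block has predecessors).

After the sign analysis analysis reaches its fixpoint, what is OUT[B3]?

Converged values:
  B0: | IN=(all ⊤) | OUT=(all ⊤)
  B1: | IN=(all ⊤) | OUT=(all ⊤)
  B2: | IN=(all ⊤) | OUT={b:-; rest ⊤}
  B3: | IN={b:-; rest ⊤} | OUT={b:-; rest ⊤}

Merge at B3: IN[B3] = OUT[B2] = {a: ⊤, b: -, c: ⊤, d: ⊤, e: ⊤, f: ⊤}
Applying B3's transfer function to that IN value gives OUT[B3] (row B3 above).

Answer: {a: ⊤, b: -, c: ⊤, d: ⊤, e: ⊤, f: ⊤}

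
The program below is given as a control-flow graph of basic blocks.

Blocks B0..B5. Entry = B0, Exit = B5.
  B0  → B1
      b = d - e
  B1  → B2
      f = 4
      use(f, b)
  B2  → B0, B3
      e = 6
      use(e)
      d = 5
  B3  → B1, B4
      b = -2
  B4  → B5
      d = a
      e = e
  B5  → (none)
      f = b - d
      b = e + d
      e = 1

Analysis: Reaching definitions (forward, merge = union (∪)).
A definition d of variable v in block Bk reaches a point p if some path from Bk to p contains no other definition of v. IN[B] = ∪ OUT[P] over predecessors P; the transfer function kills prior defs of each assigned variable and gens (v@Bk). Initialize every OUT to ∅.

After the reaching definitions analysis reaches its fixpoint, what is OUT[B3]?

Converged values:
  B0:   IN={b@B0, b@B3, d@B2, e@B2, f@B1}   OUT={b@B0, d@B2, e@B2, f@B1}
  B1:   IN={b@B0, b@B3, d@B2, e@B2, f@B1}   OUT={b@B0, b@B3, d@B2, e@B2, f@B1}
  B2:   IN={b@B0, b@B3, d@B2, e@B2, f@B1}   OUT={b@B0, b@B3, d@B2, e@B2, f@B1}
  B3:   IN={b@B0, b@B3, d@B2, e@B2, f@B1}   OUT={b@B3, d@B2, e@B2, f@B1}
  B4:   IN={b@B3, d@B2, e@B2, f@B1}   OUT={b@B3, d@B4, e@B4, f@B1}
  B5:   IN={b@B3, d@B4, e@B4, f@B1}   OUT={b@B5, d@B4, e@B5, f@B5}

Merge at B3: IN[B3] = OUT[B2] = {b@B0, b@B3, d@B2, e@B2, f@B1}
Applying B3's transfer function to that IN value gives OUT[B3] (row B3 above).

Answer: {b@B3, d@B2, e@B2, f@B1}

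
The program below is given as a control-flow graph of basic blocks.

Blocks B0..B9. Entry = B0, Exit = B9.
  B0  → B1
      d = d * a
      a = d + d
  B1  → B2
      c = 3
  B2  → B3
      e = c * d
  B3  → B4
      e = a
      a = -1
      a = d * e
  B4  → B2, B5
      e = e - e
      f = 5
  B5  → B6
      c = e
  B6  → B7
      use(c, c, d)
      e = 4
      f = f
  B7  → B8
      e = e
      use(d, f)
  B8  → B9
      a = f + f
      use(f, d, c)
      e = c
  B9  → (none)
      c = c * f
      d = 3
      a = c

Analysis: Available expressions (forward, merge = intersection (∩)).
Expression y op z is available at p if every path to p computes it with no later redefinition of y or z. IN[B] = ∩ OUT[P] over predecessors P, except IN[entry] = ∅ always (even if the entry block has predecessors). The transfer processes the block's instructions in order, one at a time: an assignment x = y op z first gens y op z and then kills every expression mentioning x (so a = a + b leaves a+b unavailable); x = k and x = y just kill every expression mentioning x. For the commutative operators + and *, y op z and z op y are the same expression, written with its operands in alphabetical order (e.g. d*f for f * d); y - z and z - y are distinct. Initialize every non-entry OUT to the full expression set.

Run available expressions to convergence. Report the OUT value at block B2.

Answer: {c*d, d+d}

Working:
Per-block solution:
  B0:  IN={}  OUT={d+d}
  B1:  IN={d+d}  OUT={d+d}
  B2:  IN={d+d}  OUT={c*d, d+d}
  B3:  IN={c*d, d+d}  OUT={c*d, d*e, d+d}
  B4:  IN={c*d, d*e, d+d}  OUT={c*d, d+d}
  B5:  IN={c*d, d+d}  OUT={d+d}
  B6:  IN={d+d}  OUT={d+d}
  B7:  IN={d+d}  OUT={d+d}
  B8:  IN={d+d}  OUT={d+d, f+f}
  B9:  IN={d+d, f+f}  OUT={f+f}

Merge at B2: IN[B2] = OUT[B1] ∩ OUT[B4] = {d+d}
Applying B2's transfer function to that IN value gives OUT[B2] (row B2 above).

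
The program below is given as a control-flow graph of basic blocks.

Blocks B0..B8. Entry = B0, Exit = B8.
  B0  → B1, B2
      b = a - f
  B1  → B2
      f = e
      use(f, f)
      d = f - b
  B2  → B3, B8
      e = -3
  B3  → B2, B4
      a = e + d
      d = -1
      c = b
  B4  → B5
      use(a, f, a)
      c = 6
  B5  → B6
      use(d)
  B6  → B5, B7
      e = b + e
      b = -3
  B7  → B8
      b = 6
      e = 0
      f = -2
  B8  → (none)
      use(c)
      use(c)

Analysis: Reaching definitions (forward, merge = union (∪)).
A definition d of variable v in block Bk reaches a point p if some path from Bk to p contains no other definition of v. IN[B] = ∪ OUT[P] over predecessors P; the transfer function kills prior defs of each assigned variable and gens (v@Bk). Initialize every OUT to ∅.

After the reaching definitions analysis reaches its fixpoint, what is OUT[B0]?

Answer: {b@B0}

Working:
Per-block solution:
  B0: | IN={} | OUT={b@B0}
  B1: | IN={b@B0} | OUT={b@B0, d@B1, f@B1}
  B2: | IN={a@B3, b@B0, c@B3, d@B1, d@B3, e@B2, f@B1} | OUT={a@B3, b@B0, c@B3, d@B1, d@B3, e@B2, f@B1}
  B3: | IN={a@B3, b@B0, c@B3, d@B1, d@B3, e@B2, f@B1} | OUT={a@B3, b@B0, c@B3, d@B3, e@B2, f@B1}
  B4: | IN={a@B3, b@B0, c@B3, d@B3, e@B2, f@B1} | OUT={a@B3, b@B0, c@B4, d@B3, e@B2, f@B1}
  B5: | IN={a@B3, b@B0, b@B6, c@B4, d@B3, e@B2, e@B6, f@B1} | OUT={a@B3, b@B0, b@B6, c@B4, d@B3, e@B2, e@B6, f@B1}
  B6: | IN={a@B3, b@B0, b@B6, c@B4, d@B3, e@B2, e@B6, f@B1} | OUT={a@B3, b@B6, c@B4, d@B3, e@B6, f@B1}
  B7: | IN={a@B3, b@B6, c@B4, d@B3, e@B6, f@B1} | OUT={a@B3, b@B7, c@B4, d@B3, e@B7, f@B7}
  B8: | IN={a@B3, b@B0, b@B7, c@B3, c@B4, d@B1, d@B3, e@B2, e@B7, f@B1, f@B7} | OUT={a@B3, b@B0, b@B7, c@B3, c@B4, d@B1, d@B3, e@B2, e@B7, f@B1, f@B7}

B0 is the boundary node: IN[B0] = {}
Applying B0's transfer function to that IN value gives OUT[B0] (row B0 above).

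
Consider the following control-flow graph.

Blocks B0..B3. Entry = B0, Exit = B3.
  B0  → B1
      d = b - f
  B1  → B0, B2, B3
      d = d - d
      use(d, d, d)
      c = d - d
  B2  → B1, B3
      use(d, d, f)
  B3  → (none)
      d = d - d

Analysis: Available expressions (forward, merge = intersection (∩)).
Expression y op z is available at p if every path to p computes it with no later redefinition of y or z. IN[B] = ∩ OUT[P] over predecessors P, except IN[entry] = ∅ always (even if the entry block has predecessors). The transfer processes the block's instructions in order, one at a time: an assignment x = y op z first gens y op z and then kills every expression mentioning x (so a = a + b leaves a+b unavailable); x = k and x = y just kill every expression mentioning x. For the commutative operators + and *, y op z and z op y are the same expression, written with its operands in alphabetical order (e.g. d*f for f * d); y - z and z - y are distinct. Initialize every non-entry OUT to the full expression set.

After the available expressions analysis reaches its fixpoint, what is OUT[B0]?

Answer: {b-f}

Working:
Per-block solution:
  B0: | IN={} | OUT={b-f}
  B1: | IN={b-f} | OUT={b-f, d-d}
  B2: | IN={b-f, d-d} | OUT={b-f, d-d}
  B3: | IN={b-f, d-d} | OUT={b-f}

Merge at B0 (entry node, so the boundary value {} is joined with the incoming edge(s)): IN[B0] = {} ∩ OUT[B1] = {}
Applying B0's transfer function to that IN value gives OUT[B0] (row B0 above).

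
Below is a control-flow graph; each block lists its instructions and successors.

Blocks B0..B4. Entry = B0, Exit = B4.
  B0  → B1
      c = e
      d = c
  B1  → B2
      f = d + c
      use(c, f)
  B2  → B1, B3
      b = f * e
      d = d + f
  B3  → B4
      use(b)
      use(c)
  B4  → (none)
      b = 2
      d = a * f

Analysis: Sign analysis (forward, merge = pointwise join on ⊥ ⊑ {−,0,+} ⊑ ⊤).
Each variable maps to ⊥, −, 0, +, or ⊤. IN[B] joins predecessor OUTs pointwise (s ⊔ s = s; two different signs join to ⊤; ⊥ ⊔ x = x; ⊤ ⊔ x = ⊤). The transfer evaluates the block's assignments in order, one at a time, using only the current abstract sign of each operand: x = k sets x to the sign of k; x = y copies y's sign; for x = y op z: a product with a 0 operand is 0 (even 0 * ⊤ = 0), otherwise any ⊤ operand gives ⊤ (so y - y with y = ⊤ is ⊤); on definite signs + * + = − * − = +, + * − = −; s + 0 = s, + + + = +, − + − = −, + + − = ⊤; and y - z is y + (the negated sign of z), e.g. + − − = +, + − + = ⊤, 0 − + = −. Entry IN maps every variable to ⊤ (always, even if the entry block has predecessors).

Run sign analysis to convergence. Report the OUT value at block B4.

Answer: {a: ⊤, b: +, c: ⊤, d: ⊤, e: ⊤, f: ⊤}

Trace:
Converged values:
  B0:   IN=(all ⊤)   OUT=(all ⊤)
  B1:   IN=(all ⊤)   OUT=(all ⊤)
  B2:   IN=(all ⊤)   OUT=(all ⊤)
  B3:   IN=(all ⊤)   OUT=(all ⊤)
  B4:   IN=(all ⊤)   OUT={b:+; rest ⊤}

Merge at B4: IN[B4] = OUT[B3] = {a: ⊤, b: ⊤, c: ⊤, d: ⊤, e: ⊤, f: ⊤}
Applying B4's transfer function to that IN value gives OUT[B4] (row B4 above).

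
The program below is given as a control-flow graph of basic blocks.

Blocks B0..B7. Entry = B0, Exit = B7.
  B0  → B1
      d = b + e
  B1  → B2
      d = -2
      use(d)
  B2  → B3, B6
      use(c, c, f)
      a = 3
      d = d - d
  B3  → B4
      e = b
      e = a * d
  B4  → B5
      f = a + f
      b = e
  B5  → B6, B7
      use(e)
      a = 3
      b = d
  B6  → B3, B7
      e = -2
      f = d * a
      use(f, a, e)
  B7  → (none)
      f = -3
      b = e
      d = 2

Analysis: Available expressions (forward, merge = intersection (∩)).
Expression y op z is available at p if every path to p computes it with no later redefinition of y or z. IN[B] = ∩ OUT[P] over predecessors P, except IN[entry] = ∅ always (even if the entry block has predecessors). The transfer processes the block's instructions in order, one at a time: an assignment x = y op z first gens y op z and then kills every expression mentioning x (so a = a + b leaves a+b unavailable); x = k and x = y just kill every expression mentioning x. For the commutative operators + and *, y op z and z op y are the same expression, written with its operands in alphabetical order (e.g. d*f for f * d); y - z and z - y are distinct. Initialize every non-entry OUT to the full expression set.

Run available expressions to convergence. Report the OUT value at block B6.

Answer: {a*d}

Working:
Fixpoint table:
  B0:   IN={}   OUT={b+e}
  B1:   IN={b+e}   OUT={b+e}
  B2:   IN={b+e}   OUT={b+e}
  B3:   IN={}   OUT={a*d}
  B4:   IN={a*d}   OUT={a*d}
  B5:   IN={a*d}   OUT={}
  B6:   IN={}   OUT={a*d}
  B7:   IN={}   OUT={}

Merge at B6: IN[B6] = OUT[B2] ∩ OUT[B5] = {}
Applying B6's transfer function to that IN value gives OUT[B6] (row B6 above).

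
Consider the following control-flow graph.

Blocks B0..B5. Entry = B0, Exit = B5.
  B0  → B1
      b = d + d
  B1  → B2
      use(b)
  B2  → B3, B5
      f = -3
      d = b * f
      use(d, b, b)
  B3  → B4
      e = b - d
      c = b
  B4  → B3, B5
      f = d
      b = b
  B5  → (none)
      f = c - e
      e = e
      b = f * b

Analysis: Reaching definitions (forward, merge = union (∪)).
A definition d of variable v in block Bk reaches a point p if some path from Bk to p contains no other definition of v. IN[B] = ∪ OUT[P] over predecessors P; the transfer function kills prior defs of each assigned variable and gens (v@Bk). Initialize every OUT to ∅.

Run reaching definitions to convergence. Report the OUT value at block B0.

Converged values:
  B0: | IN={} | OUT={b@B0}
  B1: | IN={b@B0} | OUT={b@B0}
  B2: | IN={b@B0} | OUT={b@B0, d@B2, f@B2}
  B3: | IN={b@B0, b@B4, c@B3, d@B2, e@B3, f@B2, f@B4} | OUT={b@B0, b@B4, c@B3, d@B2, e@B3, f@B2, f@B4}
  B4: | IN={b@B0, b@B4, c@B3, d@B2, e@B3, f@B2, f@B4} | OUT={b@B4, c@B3, d@B2, e@B3, f@B4}
  B5: | IN={b@B0, b@B4, c@B3, d@B2, e@B3, f@B2, f@B4} | OUT={b@B5, c@B3, d@B2, e@B5, f@B5}

B0 is the boundary node: IN[B0] = {}
Applying B0's transfer function to that IN value gives OUT[B0] (row B0 above).

Answer: {b@B0}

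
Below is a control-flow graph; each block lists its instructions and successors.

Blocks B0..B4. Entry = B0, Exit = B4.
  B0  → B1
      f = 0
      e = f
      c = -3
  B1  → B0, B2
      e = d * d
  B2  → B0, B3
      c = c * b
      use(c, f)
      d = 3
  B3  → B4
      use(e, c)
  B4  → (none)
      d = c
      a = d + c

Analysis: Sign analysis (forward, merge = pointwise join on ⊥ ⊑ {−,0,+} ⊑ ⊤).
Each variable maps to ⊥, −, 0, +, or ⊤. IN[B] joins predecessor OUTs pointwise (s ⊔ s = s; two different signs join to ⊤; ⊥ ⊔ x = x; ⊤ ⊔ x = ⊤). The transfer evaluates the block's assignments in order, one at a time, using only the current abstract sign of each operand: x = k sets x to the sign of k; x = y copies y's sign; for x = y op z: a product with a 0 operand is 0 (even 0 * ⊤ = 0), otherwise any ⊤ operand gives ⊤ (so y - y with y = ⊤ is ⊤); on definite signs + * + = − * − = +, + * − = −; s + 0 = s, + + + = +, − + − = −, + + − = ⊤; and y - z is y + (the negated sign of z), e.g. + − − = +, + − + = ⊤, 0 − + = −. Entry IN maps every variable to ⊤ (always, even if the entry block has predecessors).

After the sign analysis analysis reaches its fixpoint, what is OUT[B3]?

Answer: {a: ⊤, b: ⊤, c: ⊤, d: +, e: ⊤, f: 0}

Trace:
Per-block solution:
  B0: | IN=(all ⊤) | OUT={c:-, e:0, f:0; rest ⊤}
  B1: | IN={c:-, e:0, f:0; rest ⊤} | OUT={c:-, f:0; rest ⊤}
  B2: | IN={c:-, f:0; rest ⊤} | OUT={d:+, f:0; rest ⊤}
  B3: | IN={d:+, f:0; rest ⊤} | OUT={d:+, f:0; rest ⊤}
  B4: | IN={d:+, f:0; rest ⊤} | OUT={f:0; rest ⊤}

Merge at B3: IN[B3] = OUT[B2] = {a: ⊤, b: ⊤, c: ⊤, d: +, e: ⊤, f: 0}
Applying B3's transfer function to that IN value gives OUT[B3] (row B3 above).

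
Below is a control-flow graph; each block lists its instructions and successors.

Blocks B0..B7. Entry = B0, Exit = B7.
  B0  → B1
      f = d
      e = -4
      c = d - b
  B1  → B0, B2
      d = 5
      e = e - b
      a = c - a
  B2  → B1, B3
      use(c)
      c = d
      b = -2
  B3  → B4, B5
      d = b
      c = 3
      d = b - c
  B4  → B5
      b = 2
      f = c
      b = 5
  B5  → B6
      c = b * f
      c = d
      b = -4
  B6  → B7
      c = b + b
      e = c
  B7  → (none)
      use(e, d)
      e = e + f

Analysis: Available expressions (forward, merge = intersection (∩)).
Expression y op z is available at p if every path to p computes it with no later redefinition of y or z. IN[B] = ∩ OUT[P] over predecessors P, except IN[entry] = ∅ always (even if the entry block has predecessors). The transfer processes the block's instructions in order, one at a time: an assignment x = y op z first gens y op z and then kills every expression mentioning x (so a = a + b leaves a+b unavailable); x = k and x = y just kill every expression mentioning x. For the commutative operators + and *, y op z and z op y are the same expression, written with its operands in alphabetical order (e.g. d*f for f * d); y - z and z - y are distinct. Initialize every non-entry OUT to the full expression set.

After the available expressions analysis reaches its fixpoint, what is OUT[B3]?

Answer: {b-c}

Trace:
Per-block solution:
  B0: | IN={} | OUT={d-b}
  B1: | IN={} | OUT={}
  B2: | IN={} | OUT={}
  B3: | IN={} | OUT={b-c}
  B4: | IN={b-c} | OUT={}
  B5: | IN={} | OUT={}
  B6: | IN={} | OUT={b+b}
  B7: | IN={b+b} | OUT={b+b}

Merge at B3: IN[B3] = OUT[B2] = {}
Applying B3's transfer function to that IN value gives OUT[B3] (row B3 above).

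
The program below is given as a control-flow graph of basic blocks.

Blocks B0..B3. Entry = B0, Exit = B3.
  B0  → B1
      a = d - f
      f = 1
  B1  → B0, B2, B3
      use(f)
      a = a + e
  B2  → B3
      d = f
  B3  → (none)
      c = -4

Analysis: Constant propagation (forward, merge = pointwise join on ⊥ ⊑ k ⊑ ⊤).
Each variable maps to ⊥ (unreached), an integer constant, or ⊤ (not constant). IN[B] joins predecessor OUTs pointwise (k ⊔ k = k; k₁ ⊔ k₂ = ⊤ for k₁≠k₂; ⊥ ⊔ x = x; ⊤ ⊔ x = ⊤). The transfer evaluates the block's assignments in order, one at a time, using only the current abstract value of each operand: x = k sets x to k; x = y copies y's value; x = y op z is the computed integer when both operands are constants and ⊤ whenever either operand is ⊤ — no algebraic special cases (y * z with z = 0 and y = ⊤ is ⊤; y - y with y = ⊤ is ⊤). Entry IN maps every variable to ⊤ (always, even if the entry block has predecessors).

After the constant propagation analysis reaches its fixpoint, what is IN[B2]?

Answer: {a: ⊤, b: ⊤, c: ⊤, d: ⊤, e: ⊤, f: 1}

Trace:
Per-block solution:
  B0:  IN=(all ⊤)  OUT={f:1; rest ⊤}
  B1:  IN={f:1; rest ⊤}  OUT={f:1; rest ⊤}
  B2:  IN={f:1; rest ⊤}  OUT={d:1, f:1; rest ⊤}
  B3:  IN={f:1; rest ⊤}  OUT={c:-4, f:1; rest ⊤}

Merge at B2: IN[B2] = OUT[B1] = {a: ⊤, b: ⊤, c: ⊤, d: ⊤, e: ⊤, f: 1}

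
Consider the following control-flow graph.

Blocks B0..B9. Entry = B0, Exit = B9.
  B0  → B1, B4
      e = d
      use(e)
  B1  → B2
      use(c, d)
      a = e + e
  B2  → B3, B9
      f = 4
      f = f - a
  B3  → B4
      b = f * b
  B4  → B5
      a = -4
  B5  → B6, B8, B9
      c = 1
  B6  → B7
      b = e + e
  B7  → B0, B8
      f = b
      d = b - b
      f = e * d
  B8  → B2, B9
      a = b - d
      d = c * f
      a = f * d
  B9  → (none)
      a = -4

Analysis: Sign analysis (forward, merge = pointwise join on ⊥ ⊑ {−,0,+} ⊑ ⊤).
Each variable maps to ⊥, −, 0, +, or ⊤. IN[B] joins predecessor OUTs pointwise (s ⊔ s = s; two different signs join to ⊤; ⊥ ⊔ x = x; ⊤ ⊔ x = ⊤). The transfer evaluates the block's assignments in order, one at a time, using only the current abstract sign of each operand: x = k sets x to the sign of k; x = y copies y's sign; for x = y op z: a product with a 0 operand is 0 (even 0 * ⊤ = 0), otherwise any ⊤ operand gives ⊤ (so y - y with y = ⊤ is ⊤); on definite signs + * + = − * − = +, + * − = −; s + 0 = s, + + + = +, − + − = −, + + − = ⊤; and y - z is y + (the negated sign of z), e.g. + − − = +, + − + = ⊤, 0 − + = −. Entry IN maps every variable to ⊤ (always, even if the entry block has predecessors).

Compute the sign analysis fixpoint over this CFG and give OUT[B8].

Answer: {a: ⊤, b: ⊤, c: +, d: ⊤, e: ⊤, f: ⊤}

Working:
Per-block solution:
  B0: | IN=(all ⊤) | OUT=(all ⊤)
  B1: | IN=(all ⊤) | OUT=(all ⊤)
  B2: | IN=(all ⊤) | OUT=(all ⊤)
  B3: | IN=(all ⊤) | OUT=(all ⊤)
  B4: | IN=(all ⊤) | OUT={a:-; rest ⊤}
  B5: | IN={a:-; rest ⊤} | OUT={a:-, c:+; rest ⊤}
  B6: | IN={a:-, c:+; rest ⊤} | OUT={a:-, c:+; rest ⊤}
  B7: | IN={a:-, c:+; rest ⊤} | OUT={a:-, c:+; rest ⊤}
  B8: | IN={a:-, c:+; rest ⊤} | OUT={c:+; rest ⊤}
  B9: | IN=(all ⊤) | OUT={a:-; rest ⊤}

Merge at B8: IN[B8] = OUT[B5] ⊔ OUT[B7] = {a: -, b: ⊤, c: +, d: ⊤, e: ⊤, f: ⊤}
Applying B8's transfer function to that IN value gives OUT[B8] (row B8 above).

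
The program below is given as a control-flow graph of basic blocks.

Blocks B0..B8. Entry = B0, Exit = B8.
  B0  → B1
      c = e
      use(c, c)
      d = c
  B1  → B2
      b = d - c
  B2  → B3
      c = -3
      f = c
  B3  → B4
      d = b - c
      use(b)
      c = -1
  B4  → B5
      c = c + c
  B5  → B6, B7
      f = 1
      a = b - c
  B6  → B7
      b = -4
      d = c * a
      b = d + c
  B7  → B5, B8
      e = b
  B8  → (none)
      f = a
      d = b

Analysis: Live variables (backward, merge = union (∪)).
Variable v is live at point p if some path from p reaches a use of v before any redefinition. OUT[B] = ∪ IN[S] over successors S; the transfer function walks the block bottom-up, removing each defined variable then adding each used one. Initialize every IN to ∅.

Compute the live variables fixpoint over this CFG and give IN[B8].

Answer: {a, b}

Trace:
Fixpoint table:
  B0:   IN={e}   OUT={c, d}
  B1:   IN={c, d}   OUT={b}
  B2:   IN={b}   OUT={b, c}
  B3:   IN={b, c}   OUT={b, c}
  B4:   IN={b, c}   OUT={b, c}
  B5:   IN={b, c}   OUT={a, b, c}
  B6:   IN={a, c}   OUT={a, b, c}
  B7:   IN={a, b, c}   OUT={a, b, c}
  B8:   IN={a, b}   OUT={}

B8 is the boundary node: OUT[B8] = {}
Applying B8's transfer function to that OUT value gives IN[B8] (row B8 above).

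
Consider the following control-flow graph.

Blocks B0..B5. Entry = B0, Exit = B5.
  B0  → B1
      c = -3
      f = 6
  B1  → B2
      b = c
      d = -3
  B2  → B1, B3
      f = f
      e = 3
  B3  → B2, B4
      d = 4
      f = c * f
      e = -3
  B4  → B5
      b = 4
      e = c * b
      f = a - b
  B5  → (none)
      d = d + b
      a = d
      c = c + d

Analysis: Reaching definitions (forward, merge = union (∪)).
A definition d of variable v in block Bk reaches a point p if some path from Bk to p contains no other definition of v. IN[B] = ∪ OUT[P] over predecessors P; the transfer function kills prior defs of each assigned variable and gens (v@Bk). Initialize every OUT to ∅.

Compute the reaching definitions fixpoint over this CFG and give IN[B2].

Answer: {b@B1, c@B0, d@B1, d@B3, e@B2, e@B3, f@B0, f@B2, f@B3}

Trace:
Per-block solution:
  B0:  IN={}  OUT={c@B0, f@B0}
  B1:  IN={b@B1, c@B0, d@B1, d@B3, e@B2, f@B0, f@B2}  OUT={b@B1, c@B0, d@B1, e@B2, f@B0, f@B2}
  B2:  IN={b@B1, c@B0, d@B1, d@B3, e@B2, e@B3, f@B0, f@B2, f@B3}  OUT={b@B1, c@B0, d@B1, d@B3, e@B2, f@B2}
  B3:  IN={b@B1, c@B0, d@B1, d@B3, e@B2, f@B2}  OUT={b@B1, c@B0, d@B3, e@B3, f@B3}
  B4:  IN={b@B1, c@B0, d@B3, e@B3, f@B3}  OUT={b@B4, c@B0, d@B3, e@B4, f@B4}
  B5:  IN={b@B4, c@B0, d@B3, e@B4, f@B4}  OUT={a@B5, b@B4, c@B5, d@B5, e@B4, f@B4}

Merge at B2: IN[B2] = OUT[B1] ⊔ OUT[B3] = {b@B1, c@B0, d@B1, d@B3, e@B2, e@B3, f@B0, f@B2, f@B3}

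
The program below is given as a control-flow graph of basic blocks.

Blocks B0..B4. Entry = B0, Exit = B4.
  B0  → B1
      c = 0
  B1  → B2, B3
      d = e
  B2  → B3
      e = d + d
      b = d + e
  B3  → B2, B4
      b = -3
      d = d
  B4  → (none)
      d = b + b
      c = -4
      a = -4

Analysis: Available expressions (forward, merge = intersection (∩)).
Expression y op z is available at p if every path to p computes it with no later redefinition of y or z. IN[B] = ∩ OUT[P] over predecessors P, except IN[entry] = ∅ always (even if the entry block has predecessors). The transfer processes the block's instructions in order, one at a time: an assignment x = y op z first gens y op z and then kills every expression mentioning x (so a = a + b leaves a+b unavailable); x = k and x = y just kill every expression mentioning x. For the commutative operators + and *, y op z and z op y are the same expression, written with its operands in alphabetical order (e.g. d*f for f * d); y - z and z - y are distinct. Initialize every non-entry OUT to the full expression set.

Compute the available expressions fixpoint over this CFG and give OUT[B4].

Converged values:
  B0:  IN={}  OUT={}
  B1:  IN={}  OUT={}
  B2:  IN={}  OUT={d+d, d+e}
  B3:  IN={}  OUT={}
  B4:  IN={}  OUT={b+b}

Merge at B4: IN[B4] = OUT[B3] = {}
Applying B4's transfer function to that IN value gives OUT[B4] (row B4 above).

Answer: {b+b}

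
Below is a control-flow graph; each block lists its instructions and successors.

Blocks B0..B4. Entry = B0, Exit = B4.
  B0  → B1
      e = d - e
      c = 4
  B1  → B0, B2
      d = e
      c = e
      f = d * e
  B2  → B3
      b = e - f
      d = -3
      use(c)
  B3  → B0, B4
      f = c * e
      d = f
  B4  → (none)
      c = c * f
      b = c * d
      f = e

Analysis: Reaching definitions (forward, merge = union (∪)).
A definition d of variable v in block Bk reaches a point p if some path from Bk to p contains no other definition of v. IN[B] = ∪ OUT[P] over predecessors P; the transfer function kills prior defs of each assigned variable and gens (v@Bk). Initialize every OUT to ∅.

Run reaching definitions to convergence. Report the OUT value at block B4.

Per-block solution:
  B0:  IN={b@B2, c@B1, d@B1, d@B3, e@B0, f@B1, f@B3}  OUT={b@B2, c@B0, d@B1, d@B3, e@B0, f@B1, f@B3}
  B1:  IN={b@B2, c@B0, d@B1, d@B3, e@B0, f@B1, f@B3}  OUT={b@B2, c@B1, d@B1, e@B0, f@B1}
  B2:  IN={b@B2, c@B1, d@B1, e@B0, f@B1}  OUT={b@B2, c@B1, d@B2, e@B0, f@B1}
  B3:  IN={b@B2, c@B1, d@B2, e@B0, f@B1}  OUT={b@B2, c@B1, d@B3, e@B0, f@B3}
  B4:  IN={b@B2, c@B1, d@B3, e@B0, f@B3}  OUT={b@B4, c@B4, d@B3, e@B0, f@B4}

Merge at B4: IN[B4] = OUT[B3] = {b@B2, c@B1, d@B3, e@B0, f@B3}
Applying B4's transfer function to that IN value gives OUT[B4] (row B4 above).

Answer: {b@B4, c@B4, d@B3, e@B0, f@B4}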